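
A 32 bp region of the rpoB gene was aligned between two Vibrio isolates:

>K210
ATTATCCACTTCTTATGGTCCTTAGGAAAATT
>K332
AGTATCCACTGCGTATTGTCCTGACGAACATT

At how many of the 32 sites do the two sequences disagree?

7

The sequences differ at positions 2 (T/G), 11 (T/G), 13 (T/G), 17 (G/T), 23 (T/G), 25 (G/C), 29 (A/C).
That gives 7 mismatches out of 32 aligned sites, so the Hamming distance is 7.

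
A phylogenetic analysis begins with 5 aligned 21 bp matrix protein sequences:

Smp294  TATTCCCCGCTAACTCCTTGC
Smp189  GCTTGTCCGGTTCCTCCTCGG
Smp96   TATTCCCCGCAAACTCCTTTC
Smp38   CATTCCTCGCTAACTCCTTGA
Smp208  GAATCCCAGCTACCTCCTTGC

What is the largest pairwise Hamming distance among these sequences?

11

Pairwise Hamming distances:
  Smp294 vs Smp189: 9
  Smp294 vs Smp96: 2
  Smp294 vs Smp38: 3
  Smp294 vs Smp208: 4
  Smp189 vs Smp96: 11
  Smp189 vs Smp38: 10
  Smp189 vs Smp208: 9
  Smp96 vs Smp38: 5
  Smp96 vs Smp208: 6
  Smp38 vs Smp208: 6
The largest is 11, between Smp189 and Smp96.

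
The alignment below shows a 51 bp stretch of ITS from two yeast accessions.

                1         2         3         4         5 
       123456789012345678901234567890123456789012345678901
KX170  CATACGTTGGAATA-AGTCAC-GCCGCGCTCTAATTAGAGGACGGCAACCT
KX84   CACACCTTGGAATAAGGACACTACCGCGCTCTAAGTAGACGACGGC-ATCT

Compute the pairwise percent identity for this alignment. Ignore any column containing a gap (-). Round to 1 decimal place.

Excluding the 3 gap columns leaves 48 comparable sites.
Differing sites — 3:T/C; 6:G/C; 16:A/G; 18:T/A; 23:G/A; 35:T/G; 40:G/C; 49:C/T.
40 of the 48 comparable sites match, so the percent identity is 40/48 × 100 = 83.3%.

83.3%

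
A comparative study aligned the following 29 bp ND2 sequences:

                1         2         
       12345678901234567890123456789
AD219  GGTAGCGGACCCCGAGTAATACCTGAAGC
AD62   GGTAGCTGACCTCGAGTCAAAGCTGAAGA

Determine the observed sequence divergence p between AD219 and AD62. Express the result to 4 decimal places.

Mismatches occur at site 7 (G/T), site 12 (C/T), site 18 (A/C), site 20 (T/A), site 22 (C/G), site 29 (C/A).
There are 6 differences over 29 sites, so p = 6/29 = 0.2069.

0.2069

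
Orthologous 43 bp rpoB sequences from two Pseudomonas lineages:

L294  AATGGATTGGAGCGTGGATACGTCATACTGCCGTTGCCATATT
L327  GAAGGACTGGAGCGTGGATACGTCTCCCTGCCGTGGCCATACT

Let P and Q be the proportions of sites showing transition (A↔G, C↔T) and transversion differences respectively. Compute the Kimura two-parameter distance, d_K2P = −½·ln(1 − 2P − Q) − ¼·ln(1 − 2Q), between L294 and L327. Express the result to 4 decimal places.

0.2151

Differing sites — 1:A/G (Ti); 3:T/A (Tv); 7:T/C (Ti); 25:A/T (Tv); 26:T/C (Ti); 27:A/C (Tv); 35:T/G (Tv); 42:T/C (Ti).
Of the 8 differences, 4 transitions and 4 transversions over 43 sites: P = 4/43 = 0.093023, Q = 4/43 = 0.093023.
d = −0.5·ln(0.720931) − 0.25·ln(0.813954) = −0.5·(-0.327212) − 0.25·(-0.205851) = 0.2151.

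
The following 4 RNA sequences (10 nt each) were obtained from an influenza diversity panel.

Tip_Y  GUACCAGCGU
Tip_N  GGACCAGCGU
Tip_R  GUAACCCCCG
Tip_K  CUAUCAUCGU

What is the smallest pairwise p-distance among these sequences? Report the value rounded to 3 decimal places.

0.100

Pairwise Hamming distances:
  Tip_Y vs Tip_N: 1
  Tip_Y vs Tip_R: 5
  Tip_Y vs Tip_K: 3
  Tip_N vs Tip_R: 6
  Tip_N vs Tip_K: 4
  Tip_R vs Tip_K: 6
The smallest is 1 mismatch, between Tip_Y and Tip_N; p = 1/10 = 0.100.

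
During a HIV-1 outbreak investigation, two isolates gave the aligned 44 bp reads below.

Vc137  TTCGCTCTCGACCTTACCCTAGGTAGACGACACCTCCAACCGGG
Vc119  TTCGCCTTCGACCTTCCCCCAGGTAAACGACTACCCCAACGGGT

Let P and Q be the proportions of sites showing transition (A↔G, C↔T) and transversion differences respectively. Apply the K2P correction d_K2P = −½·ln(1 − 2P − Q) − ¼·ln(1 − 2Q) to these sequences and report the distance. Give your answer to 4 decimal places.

0.2729

Differing sites — 6:T/C (Ti); 7:C/T (Ti); 16:A/C (Tv); 20:T/C (Ti); 26:G/A (Ti); 32:A/T (Tv); 33:C/A (Tv); 35:T/C (Ti); 41:C/G (Tv); 44:G/T (Tv).
Of the 10 differences, 5 transitions and 5 transversions over 44 sites: P = 5/44 = 0.113636, Q = 5/44 = 0.113636.
d = −0.5·ln(0.659092) − 0.25·ln(0.772728) = −0.5·(-0.416892) − 0.25·(-0.257828) = 0.2729.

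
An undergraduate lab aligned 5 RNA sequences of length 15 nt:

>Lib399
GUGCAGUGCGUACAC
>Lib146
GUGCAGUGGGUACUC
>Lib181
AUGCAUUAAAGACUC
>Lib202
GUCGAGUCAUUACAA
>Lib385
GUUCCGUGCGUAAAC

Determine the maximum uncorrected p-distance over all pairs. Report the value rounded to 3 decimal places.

Pairwise Hamming distances:
  Lib399 vs Lib146: 2
  Lib399 vs Lib181: 7
  Lib399 vs Lib202: 6
  Lib399 vs Lib385: 3
  Lib146 vs Lib181: 6
  Lib146 vs Lib202: 7
  Lib146 vs Lib385: 5
  Lib181 vs Lib202: 9
  Lib181 vs Lib385: 10
  Lib202 vs Lib385: 8
The largest is 10 mismatches, between Lib181 and Lib385; p = 10/15 = 0.667.

0.667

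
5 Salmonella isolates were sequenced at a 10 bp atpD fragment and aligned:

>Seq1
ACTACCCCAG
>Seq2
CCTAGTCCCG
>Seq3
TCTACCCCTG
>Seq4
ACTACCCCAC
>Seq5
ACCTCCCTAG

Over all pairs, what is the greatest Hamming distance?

Pairwise Hamming distances:
  Seq1 vs Seq2: 4
  Seq1 vs Seq3: 2
  Seq1 vs Seq4: 1
  Seq1 vs Seq5: 3
  Seq2 vs Seq3: 4
  Seq2 vs Seq4: 5
  Seq2 vs Seq5: 7
  Seq3 vs Seq4: 3
  Seq3 vs Seq5: 5
  Seq4 vs Seq5: 4
The largest is 7, between Seq2 and Seq5.

7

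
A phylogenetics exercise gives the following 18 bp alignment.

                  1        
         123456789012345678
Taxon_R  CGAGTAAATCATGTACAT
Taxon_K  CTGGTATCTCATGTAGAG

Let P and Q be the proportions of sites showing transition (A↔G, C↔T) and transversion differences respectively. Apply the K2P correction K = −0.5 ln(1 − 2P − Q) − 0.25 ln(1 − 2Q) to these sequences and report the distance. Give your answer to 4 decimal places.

Differing sites — 2:G/T (Tv); 3:A/G (Ti); 7:A/T (Tv); 8:A/C (Tv); 16:C/G (Tv); 18:T/G (Tv).
Of the 6 differences, 1 transition and 5 transversions over 18 sites: P = 1/18 = 0.055556, Q = 5/18 = 0.277778.
d = −0.5·ln(0.611110) − 0.25·ln(0.444444) = −0.5·(-0.492478) − 0.25·(-0.810931) = 0.4490.

0.4490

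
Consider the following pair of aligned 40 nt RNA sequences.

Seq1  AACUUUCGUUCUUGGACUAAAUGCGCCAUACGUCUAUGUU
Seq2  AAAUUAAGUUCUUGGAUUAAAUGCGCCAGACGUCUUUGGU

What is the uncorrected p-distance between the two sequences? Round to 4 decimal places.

0.1750

The sequences differ at positions 3 (C/A), 6 (U/A), 7 (C/A), 17 (C/U), 29 (U/G), 36 (A/U), 39 (U/G).
There are 7 differences over 40 sites, so p = 7/40 = 0.1750.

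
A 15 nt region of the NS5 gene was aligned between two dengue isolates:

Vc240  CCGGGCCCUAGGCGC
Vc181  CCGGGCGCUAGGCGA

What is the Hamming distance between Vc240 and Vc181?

The sequences differ at positions 7 (C/G), 15 (C/A).
That gives 2 mismatches out of 15 aligned sites, so the Hamming distance is 2.

2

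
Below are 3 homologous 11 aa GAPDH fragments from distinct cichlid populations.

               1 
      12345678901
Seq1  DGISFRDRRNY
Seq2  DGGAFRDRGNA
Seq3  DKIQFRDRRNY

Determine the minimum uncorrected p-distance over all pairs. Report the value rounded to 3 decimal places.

0.182

Pairwise Hamming distances:
  Seq1 vs Seq2: 4
  Seq1 vs Seq3: 2
  Seq2 vs Seq3: 5
The smallest is 2 mismatches, between Seq1 and Seq3; p = 2/11 = 0.182.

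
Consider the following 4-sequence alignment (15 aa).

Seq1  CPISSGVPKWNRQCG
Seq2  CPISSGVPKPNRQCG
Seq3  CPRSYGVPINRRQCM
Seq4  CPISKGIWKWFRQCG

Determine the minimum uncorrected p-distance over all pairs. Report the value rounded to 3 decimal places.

0.067

Pairwise Hamming distances:
  Seq1 vs Seq2: 1
  Seq1 vs Seq3: 6
  Seq1 vs Seq4: 4
  Seq2 vs Seq3: 6
  Seq2 vs Seq4: 5
  Seq3 vs Seq4: 8
The smallest is 1 mismatch, between Seq1 and Seq2; p = 1/15 = 0.067.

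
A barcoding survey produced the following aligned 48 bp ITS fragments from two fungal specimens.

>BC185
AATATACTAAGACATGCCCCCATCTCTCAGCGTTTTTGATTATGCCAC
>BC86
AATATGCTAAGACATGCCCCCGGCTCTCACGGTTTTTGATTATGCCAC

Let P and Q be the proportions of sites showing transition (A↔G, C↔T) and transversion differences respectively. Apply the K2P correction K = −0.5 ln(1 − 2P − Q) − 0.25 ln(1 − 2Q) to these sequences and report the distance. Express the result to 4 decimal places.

0.1122

The sequences differ at positions 6 (A/G, transition), 22 (A/G, transition), 23 (T/G, transversion), 30 (G/C, transversion), 31 (C/G, transversion).
Of the 5 differences, 2 transitions and 3 transversions over 48 sites: P = 2/48 = 0.041667, Q = 3/48 = 0.062500.
d = −0.5·ln(0.854166) − 0.25·ln(0.875000) = −0.5·(-0.157630) − 0.25·(-0.133531) = 0.1122.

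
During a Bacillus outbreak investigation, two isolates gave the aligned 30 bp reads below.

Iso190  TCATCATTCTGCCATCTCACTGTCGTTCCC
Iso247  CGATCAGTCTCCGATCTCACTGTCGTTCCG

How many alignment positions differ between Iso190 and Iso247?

The sequences differ at positions 1 (T/C), 2 (C/G), 7 (T/G), 11 (G/C), 13 (C/G), 30 (C/G).
That gives 6 mismatches out of 30 aligned sites, so the Hamming distance is 6.

6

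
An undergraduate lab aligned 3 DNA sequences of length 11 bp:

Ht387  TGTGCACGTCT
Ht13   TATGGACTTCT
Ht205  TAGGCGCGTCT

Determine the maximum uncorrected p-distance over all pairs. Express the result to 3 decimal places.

0.364

Pairwise Hamming distances:
  Ht387 vs Ht13: 3
  Ht387 vs Ht205: 3
  Ht13 vs Ht205: 4
The largest is 4 mismatches, between Ht13 and Ht205; p = 4/11 = 0.364.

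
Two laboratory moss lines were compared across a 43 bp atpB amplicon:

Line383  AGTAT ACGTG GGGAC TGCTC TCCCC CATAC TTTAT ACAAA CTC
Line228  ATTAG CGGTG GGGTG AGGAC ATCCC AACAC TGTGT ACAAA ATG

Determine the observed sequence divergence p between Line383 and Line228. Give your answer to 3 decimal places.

The sequences differ at positions 2 (G/T), 5 (T/G), 6 (A/C), 7 (C/G), 14 (A/T), 15 (C/G), 16 (T/A), 18 (C/G), 19 (T/A), 21 (T/A), 22 (C/T), 26 (C/A), 28 (T/C), 32 (T/G), 34 (A/G), 41 (C/A), 43 (C/G).
There are 17 differences over 43 sites, so p = 17/43 = 0.395.

0.395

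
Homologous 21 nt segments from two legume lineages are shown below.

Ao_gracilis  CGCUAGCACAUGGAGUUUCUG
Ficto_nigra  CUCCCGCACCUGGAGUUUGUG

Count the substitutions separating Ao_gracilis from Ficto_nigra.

Differing sites — 2:G/U; 4:U/C; 5:A/C; 10:A/C; 19:C/G.
That gives 5 mismatches out of 21 aligned sites, so the Hamming distance is 5.

5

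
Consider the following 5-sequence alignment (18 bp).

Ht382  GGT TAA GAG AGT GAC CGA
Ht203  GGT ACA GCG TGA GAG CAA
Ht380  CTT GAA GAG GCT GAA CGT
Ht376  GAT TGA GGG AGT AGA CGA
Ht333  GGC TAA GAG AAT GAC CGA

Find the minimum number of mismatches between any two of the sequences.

2

Pairwise Hamming distances:
  Ht382 vs Ht203: 7
  Ht382 vs Ht380: 7
  Ht382 vs Ht376: 6
  Ht382 vs Ht333: 2
  Ht203 vs Ht380: 11
  Ht203 vs Ht376: 10
  Ht203 vs Ht333: 9
  Ht380 vs Ht376: 10
  Ht380 vs Ht333: 8
  Ht376 vs Ht333: 8
The smallest is 2, between Ht382 and Ht333.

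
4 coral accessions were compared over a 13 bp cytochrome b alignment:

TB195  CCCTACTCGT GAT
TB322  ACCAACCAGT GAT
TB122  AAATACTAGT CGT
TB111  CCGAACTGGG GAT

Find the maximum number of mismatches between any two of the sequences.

Pairwise Hamming distances:
  TB195 vs TB322: 4
  TB195 vs TB122: 6
  TB195 vs TB111: 4
  TB322 vs TB122: 6
  TB322 vs TB111: 5
  TB122 vs TB111: 8
The largest is 8, between TB122 and TB111.

8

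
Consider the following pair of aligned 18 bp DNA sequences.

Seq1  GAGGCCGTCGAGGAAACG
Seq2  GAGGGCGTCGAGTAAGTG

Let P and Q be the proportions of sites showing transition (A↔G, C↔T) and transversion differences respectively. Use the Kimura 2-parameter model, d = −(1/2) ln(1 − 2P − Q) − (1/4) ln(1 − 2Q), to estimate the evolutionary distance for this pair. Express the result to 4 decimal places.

0.2656

Differing sites — 5:C/G (Tv); 13:G/T (Tv); 16:A/G (Ti); 17:C/T (Ti).
Of the 4 differences, 2 transitions and 2 transversions over 18 sites: P = 2/18 = 0.111111, Q = 2/18 = 0.111111.
d = −0.5·ln(0.666667) − 0.25·ln(0.777778) = −0.5·(-0.405465) − 0.25·(-0.251314) = 0.2656.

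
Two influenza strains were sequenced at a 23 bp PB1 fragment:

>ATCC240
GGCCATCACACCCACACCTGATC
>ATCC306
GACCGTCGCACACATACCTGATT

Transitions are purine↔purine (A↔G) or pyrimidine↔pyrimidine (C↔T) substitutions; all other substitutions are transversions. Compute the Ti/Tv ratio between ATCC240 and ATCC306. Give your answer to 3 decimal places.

Mismatches occur at site 2 (G/A, transition), site 5 (A/G, transition), site 8 (A/G, transition), site 12 (C/A, transversion), site 15 (C/T, transition), site 23 (C/T, transition).
Of the 6 differences, 5 transitions and 1 transversion, so Ti/Tv = 5/1 = 5.000.

5.000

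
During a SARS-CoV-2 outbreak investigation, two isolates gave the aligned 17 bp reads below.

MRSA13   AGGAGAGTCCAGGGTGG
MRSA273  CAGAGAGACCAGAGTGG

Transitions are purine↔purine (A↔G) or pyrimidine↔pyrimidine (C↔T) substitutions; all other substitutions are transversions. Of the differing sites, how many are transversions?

Mismatches occur at site 1 (A→C, transversion), site 2 (G→A, transition), site 8 (T→A, transversion), site 13 (G→A, transition).
Of the 4 differences, 2 transitions and 2 transversions, so the answer is 2.

2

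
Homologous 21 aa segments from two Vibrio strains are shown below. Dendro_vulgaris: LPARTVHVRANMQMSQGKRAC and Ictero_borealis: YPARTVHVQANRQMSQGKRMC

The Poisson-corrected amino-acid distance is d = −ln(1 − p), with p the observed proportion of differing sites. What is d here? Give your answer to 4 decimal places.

0.2113

Mismatches occur at site 1 (L→Y), site 9 (R→Q), site 12 (M→R), site 20 (A→M).
p = 4/21 = 0.190476.
d = −ln(1 − 0.190476) = −ln(0.809524) = 0.2113.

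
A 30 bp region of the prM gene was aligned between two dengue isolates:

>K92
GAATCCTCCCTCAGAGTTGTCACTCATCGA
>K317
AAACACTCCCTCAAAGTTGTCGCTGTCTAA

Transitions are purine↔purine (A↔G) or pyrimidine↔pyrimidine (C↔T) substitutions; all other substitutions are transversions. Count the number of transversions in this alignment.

The sequences differ at positions 1 (G/A, transition), 4 (T/C, transition), 5 (C/A, transversion), 14 (G/A, transition), 22 (A/G, transition), 25 (C/G, transversion), 26 (A/T, transversion), 27 (T/C, transition), 28 (C/T, transition), 29 (G/A, transition).
Of the 10 differences, 7 transitions and 3 transversions, so the answer is 3.

3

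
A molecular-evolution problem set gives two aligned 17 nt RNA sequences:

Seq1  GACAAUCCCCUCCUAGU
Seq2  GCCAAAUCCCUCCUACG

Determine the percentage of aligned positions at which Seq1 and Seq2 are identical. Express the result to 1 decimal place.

70.6%

Differing sites — 2:A/C; 6:U/A; 7:C/U; 16:G/C; 17:U/G.
12 of the 17 sites match, so the percent identity is 12/17 × 100 = 70.6%.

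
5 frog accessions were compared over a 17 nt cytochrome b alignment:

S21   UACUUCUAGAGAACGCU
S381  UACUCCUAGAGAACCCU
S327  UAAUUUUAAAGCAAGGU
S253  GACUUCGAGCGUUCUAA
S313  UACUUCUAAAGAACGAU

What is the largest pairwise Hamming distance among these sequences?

12

Pairwise Hamming distances:
  S21 vs S381: 2
  S21 vs S327: 6
  S21 vs S253: 8
  S21 vs S313: 2
  S381 vs S327: 8
  S381 vs S253: 9
  S381 vs S313: 4
  S327 vs S253: 12
  S327 vs S313: 5
  S253 vs S313: 8
The largest is 12, between S327 and S253.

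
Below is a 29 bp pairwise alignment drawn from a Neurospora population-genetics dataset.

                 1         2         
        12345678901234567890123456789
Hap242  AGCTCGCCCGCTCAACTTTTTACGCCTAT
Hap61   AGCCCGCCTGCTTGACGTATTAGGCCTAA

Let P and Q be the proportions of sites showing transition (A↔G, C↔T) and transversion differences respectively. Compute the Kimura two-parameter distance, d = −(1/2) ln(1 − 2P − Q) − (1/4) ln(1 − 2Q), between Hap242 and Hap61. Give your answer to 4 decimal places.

Differing sites — 4:T/C (Ti); 9:C/T (Ti); 13:C/T (Ti); 14:A/G (Ti); 17:T/G (Tv); 19:T/A (Tv); 23:C/G (Tv); 29:T/A (Tv).
Of the 8 differences, 4 transitions and 4 transversions over 29 sites: P = 4/29 = 0.137931, Q = 4/29 = 0.137931.
d = −0.5·ln(0.586207) − 0.25·ln(0.724138) = −0.5·(-0.534082) − 0.25·(-0.322773) = 0.3477.

0.3477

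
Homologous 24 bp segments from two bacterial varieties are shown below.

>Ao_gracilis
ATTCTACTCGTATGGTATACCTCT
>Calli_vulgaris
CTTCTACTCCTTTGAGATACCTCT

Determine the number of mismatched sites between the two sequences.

Differing sites — 1:A/C; 10:G/C; 12:A/T; 15:G/A; 16:T/G.
That gives 5 mismatches out of 24 aligned sites, so the Hamming distance is 5.

5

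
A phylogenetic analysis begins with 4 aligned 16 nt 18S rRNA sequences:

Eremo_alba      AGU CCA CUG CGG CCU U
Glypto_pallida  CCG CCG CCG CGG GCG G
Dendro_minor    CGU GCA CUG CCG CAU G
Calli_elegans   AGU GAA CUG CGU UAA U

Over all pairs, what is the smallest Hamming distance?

5

Pairwise Hamming distances:
  Eremo_alba vs Glypto_pallida: 8
  Eremo_alba vs Dendro_minor: 5
  Eremo_alba vs Calli_elegans: 6
  Glypto_pallida vs Dendro_minor: 9
  Glypto_pallida vs Calli_elegans: 12
  Dendro_minor vs Calli_elegans: 7
The smallest is 5, between Eremo_alba and Dendro_minor.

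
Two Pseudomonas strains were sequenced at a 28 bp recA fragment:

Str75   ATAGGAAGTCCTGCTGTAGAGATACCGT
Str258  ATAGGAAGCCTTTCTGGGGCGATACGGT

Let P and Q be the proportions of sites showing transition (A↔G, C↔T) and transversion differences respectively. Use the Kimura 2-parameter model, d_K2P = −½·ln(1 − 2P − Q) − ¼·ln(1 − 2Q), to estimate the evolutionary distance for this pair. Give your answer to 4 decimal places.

The sequences differ at positions 9 (T/C, transition), 11 (C/T, transition), 13 (G/T, transversion), 17 (T/G, transversion), 18 (A/G, transition), 20 (A/C, transversion), 26 (C/G, transversion).
Of the 7 differences, 3 transitions and 4 transversions over 28 sites: P = 3/28 = 0.107143, Q = 4/28 = 0.142857.
d = −0.5·ln(0.642857) − 0.25·ln(0.714286) = −0.5·(-0.441833) − 0.25·(-0.336472) = 0.3050.

0.3050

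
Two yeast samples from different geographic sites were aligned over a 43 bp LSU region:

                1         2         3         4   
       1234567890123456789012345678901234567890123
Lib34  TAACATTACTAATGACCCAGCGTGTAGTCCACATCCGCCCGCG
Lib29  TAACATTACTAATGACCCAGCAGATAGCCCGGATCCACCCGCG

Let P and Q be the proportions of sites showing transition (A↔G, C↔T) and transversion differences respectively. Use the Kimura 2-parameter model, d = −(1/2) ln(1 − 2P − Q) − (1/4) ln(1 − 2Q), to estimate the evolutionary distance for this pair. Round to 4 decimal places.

0.1880

Mismatches occur at site 22 (G↔A, transition), site 23 (T↔G, transversion), site 24 (G↔A, transition), site 28 (T↔C, transition), site 31 (A↔G, transition), site 32 (C↔G, transversion), site 37 (G↔A, transition).
Of the 7 differences, 5 transitions and 2 transversions over 43 sites: P = 5/43 = 0.116279, Q = 2/43 = 0.046512.
d = −0.5·ln(0.720930) − 0.25·ln(0.906976) = −0.5·(-0.327213) − 0.25·(-0.097639) = 0.1880.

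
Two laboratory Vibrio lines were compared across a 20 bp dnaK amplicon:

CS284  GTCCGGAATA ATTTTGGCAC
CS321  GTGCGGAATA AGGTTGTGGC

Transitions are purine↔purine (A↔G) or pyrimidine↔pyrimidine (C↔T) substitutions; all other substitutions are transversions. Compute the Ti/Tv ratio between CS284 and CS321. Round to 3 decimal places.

0.200

Mismatches occur at site 3 (C↔G, transversion), site 12 (T↔G, transversion), site 13 (T↔G, transversion), site 17 (G↔T, transversion), site 18 (C↔G, transversion), site 19 (A↔G, transition).
Of the 6 differences, 1 transition and 5 transversions, so Ti/Tv = 1/5 = 0.200.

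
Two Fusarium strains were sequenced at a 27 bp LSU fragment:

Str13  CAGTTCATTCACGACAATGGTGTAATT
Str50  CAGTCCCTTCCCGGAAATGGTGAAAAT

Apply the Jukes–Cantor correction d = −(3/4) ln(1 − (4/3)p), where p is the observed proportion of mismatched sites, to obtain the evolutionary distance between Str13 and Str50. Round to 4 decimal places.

0.3181

The sequences differ at positions 5 (T/C), 7 (A/C), 11 (A/C), 14 (A/G), 15 (C/A), 23 (T/A), 26 (T/A).
p = 7/27 = 0.259259.
d = −0.75 · ln(1 − (4/3)·0.259259) = −0.75 · ln(0.654321) = −0.75 · (-0.424157) = 0.3181.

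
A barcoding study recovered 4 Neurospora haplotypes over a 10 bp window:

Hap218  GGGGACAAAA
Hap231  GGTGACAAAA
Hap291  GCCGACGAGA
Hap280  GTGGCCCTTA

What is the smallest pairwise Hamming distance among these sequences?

Pairwise Hamming distances:
  Hap218 vs Hap231: 1
  Hap218 vs Hap291: 4
  Hap218 vs Hap280: 5
  Hap231 vs Hap291: 4
  Hap231 vs Hap280: 6
  Hap291 vs Hap280: 6
The smallest is 1, between Hap218 and Hap231.

1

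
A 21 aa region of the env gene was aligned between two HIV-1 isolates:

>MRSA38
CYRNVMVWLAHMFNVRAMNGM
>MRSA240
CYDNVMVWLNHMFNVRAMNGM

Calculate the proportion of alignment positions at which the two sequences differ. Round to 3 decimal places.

Mismatches occur at site 3 (R→D), site 10 (A→N).
There are 2 differences over 21 sites, so p = 2/21 = 0.095.

0.095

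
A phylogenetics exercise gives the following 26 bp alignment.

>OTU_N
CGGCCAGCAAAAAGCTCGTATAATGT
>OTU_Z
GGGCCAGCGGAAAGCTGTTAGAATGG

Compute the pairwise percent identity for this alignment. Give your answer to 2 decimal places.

Mismatches occur at site 1 (C→G), site 9 (A→G), site 10 (A→G), site 17 (C→G), site 18 (G→T), site 21 (T→G), site 26 (T→G).
19 of the 26 sites match, so the percent identity is 19/26 × 100 = 73.08%.

73.08%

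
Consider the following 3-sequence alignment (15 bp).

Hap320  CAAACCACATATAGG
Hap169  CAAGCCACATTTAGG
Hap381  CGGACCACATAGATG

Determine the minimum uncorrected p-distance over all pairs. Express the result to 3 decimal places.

Pairwise Hamming distances:
  Hap320 vs Hap169: 2
  Hap320 vs Hap381: 4
  Hap169 vs Hap381: 6
The smallest is 2 mismatches, between Hap320 and Hap169; p = 2/15 = 0.133.

0.133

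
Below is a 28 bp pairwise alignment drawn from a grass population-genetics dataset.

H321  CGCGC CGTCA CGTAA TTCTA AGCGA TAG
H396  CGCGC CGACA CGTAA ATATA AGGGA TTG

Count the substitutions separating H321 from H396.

5

The sequences differ at positions 8 (T/A), 16 (T/A), 18 (C/A), 23 (C/G), 27 (A/T).
That gives 5 mismatches out of 28 aligned sites, so the Hamming distance is 5.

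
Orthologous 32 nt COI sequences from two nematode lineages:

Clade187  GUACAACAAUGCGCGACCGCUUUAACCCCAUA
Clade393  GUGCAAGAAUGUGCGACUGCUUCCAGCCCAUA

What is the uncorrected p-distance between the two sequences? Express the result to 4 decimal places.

Differing sites — 3:A/G; 7:C/G; 12:C/U; 18:C/U; 23:U/C; 24:A/C; 26:C/G.
There are 7 differences over 32 sites, so p = 7/32 = 0.2188.

0.2188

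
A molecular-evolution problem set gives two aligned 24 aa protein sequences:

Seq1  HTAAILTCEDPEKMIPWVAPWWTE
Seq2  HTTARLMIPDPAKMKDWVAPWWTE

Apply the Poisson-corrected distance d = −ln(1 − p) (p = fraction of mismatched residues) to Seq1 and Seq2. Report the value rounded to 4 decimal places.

The sequences differ at positions 3 (A/T), 5 (I/R), 7 (T/M), 8 (C/I), 9 (E/P), 12 (E/A), 15 (I/K), 16 (P/D).
p = 8/24 = 0.333333.
d = −ln(1 − 0.333333) = −ln(0.666667) = 0.4055.

0.4055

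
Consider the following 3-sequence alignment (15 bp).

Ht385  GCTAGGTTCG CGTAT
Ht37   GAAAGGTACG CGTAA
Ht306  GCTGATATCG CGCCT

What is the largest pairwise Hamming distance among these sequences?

Pairwise Hamming distances:
  Ht385 vs Ht37: 4
  Ht385 vs Ht306: 6
  Ht37 vs Ht306: 10
The largest is 10, between Ht37 and Ht306.

10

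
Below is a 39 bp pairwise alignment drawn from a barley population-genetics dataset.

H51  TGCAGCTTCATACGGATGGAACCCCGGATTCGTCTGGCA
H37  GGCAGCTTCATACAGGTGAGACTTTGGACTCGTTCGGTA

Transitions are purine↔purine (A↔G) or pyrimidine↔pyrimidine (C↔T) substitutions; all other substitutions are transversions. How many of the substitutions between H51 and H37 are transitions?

11

The sequences differ at positions 1 (T/G, transversion), 14 (G/A, transition), 16 (A/G, transition), 19 (G/A, transition), 20 (A/G, transition), 23 (C/T, transition), 24 (C/T, transition), 25 (C/T, transition), 29 (T/C, transition), 34 (C/T, transition), 35 (T/C, transition), 38 (C/T, transition).
Of the 12 differences, 11 transitions and 1 transversion, so the answer is 11.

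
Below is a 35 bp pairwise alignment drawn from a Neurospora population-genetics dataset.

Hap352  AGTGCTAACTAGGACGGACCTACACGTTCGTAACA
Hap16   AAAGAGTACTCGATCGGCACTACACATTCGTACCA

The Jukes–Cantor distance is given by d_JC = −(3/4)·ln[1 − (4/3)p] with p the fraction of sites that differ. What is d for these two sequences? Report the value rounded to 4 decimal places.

Differing sites — 2:G/A; 3:T/A; 5:C/A; 6:T/G; 7:A/T; 11:A/C; 13:G/A; 14:A/T; 18:A/C; 19:C/A; 26:G/A; 33:A/C.
p = 12/35 = 0.342857.
d = −0.75 · ln(1 − (4/3)·0.342857) = −0.75 · ln(0.542857) = −0.75 · (-0.610909) = 0.4582.

0.4582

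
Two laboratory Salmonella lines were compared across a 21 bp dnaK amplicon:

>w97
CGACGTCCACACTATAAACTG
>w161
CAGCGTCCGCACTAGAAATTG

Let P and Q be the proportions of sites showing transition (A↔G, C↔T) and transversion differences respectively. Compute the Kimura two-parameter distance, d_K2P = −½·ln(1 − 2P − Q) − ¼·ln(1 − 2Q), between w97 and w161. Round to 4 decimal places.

Mismatches occur at site 2 (G/A, transition), site 3 (A/G, transition), site 9 (A/G, transition), site 15 (T/G, transversion), site 19 (C/T, transition).
Of the 5 differences, 4 transitions and 1 transversion over 21 sites: P = 4/21 = 0.190476, Q = 1/21 = 0.047619.
d = −0.5·ln(0.571429) − 0.25·ln(0.904762) = −0.5·(-0.559615) − 0.25·(-0.100083) = 0.3048.

0.3048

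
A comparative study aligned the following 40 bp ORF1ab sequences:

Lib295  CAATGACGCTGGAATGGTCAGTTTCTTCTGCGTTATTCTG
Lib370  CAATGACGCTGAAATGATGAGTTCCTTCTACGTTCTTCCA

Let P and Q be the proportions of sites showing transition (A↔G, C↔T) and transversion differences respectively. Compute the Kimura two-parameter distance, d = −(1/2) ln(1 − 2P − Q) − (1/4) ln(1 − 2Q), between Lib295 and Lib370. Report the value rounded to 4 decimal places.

Mismatches occur at site 12 (G↔A, transition), site 17 (G↔A, transition), site 19 (C↔G, transversion), site 24 (T↔C, transition), site 30 (G↔A, transition), site 35 (A↔C, transversion), site 39 (T↔C, transition), site 40 (G↔A, transition).
Of the 8 differences, 6 transitions and 2 transversions over 40 sites: P = 6/40 = 0.150000, Q = 2/40 = 0.050000.
d = −0.5·ln(0.650000) − 0.25·ln(0.900000) = −0.5·(-0.430783) − 0.25·(-0.105361) = 0.2417.

0.2417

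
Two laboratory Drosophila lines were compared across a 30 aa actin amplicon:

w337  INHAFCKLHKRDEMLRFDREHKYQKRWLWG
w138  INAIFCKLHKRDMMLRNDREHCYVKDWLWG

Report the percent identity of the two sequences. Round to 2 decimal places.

The sequences differ at positions 3 (H/A), 4 (A/I), 13 (E/M), 17 (F/N), 22 (K/C), 24 (Q/V), 26 (R/D).
23 of the 30 sites match, so the percent identity is 23/30 × 100 = 76.67%.

76.67%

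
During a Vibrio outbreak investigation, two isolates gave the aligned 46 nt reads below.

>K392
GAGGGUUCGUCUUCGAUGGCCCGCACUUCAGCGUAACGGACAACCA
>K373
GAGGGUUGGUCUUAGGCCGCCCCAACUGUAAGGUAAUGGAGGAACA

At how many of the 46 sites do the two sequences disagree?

Mismatches occur at site 8 (C/G), site 14 (C/A), site 16 (A/G), site 17 (U/C), site 18 (G/C), site 23 (G/C), site 24 (C/A), site 28 (U/G), site 29 (C/U), site 31 (G/A), site 32 (C/G), site 37 (C/U), site 41 (C/G), site 42 (A/G), site 44 (C/A).
That gives 15 mismatches out of 46 aligned sites, so the Hamming distance is 15.

15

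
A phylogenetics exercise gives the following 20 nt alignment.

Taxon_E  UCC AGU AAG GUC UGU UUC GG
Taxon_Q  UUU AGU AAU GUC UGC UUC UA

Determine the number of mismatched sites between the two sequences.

6

The sequences differ at positions 2 (C/U), 3 (C/U), 9 (G/U), 15 (U/C), 19 (G/U), 20 (G/A).
That gives 6 mismatches out of 20 aligned sites, so the Hamming distance is 6.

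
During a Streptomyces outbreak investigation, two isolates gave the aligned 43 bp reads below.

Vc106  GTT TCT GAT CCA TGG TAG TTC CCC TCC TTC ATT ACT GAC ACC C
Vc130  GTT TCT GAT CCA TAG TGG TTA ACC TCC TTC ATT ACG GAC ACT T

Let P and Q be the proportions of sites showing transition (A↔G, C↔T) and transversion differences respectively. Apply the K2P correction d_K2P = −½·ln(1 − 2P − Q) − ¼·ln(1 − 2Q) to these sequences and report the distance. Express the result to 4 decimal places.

Mismatches occur at site 14 (G/A, transition), site 17 (A/G, transition), site 21 (C/A, transversion), site 22 (C/A, transversion), site 36 (T/G, transversion), site 42 (C/T, transition), site 43 (C/T, transition).
Of the 7 differences, 4 transitions and 3 transversions over 43 sites: P = 4/43 = 0.093023, Q = 3/43 = 0.069767.
d = −0.5·ln(0.744187) − 0.25·ln(0.860466) = −0.5·(-0.295463) − 0.25·(-0.150281) = 0.1853.

0.1853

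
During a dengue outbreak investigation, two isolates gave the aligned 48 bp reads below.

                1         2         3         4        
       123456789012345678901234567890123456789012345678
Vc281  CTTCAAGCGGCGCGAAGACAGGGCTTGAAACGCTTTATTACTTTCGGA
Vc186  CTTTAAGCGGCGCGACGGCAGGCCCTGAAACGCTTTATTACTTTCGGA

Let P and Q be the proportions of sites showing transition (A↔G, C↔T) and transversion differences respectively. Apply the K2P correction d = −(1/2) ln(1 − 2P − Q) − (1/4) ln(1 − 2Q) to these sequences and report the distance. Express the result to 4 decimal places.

0.1129

Differing sites — 4:C/T (Ti); 16:A/C (Tv); 18:A/G (Ti); 23:G/C (Tv); 25:T/C (Ti).
Of the 5 differences, 3 transitions and 2 transversions over 48 sites: P = 3/48 = 0.062500, Q = 2/48 = 0.041667.
d = −0.5·ln(0.833333) − 0.25·ln(0.916666) = −0.5·(-0.182322) − 0.25·(-0.087012) = 0.1129.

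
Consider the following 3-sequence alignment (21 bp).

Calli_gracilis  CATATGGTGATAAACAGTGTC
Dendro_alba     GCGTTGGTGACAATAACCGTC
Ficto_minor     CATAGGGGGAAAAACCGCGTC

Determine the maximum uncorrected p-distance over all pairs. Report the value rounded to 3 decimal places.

Pairwise Hamming distances:
  Calli_gracilis vs Dendro_alba: 9
  Calli_gracilis vs Ficto_minor: 5
  Dendro_alba vs Ficto_minor: 11
The largest is 11 mismatches, between Dendro_alba and Ficto_minor; p = 11/21 = 0.524.

0.524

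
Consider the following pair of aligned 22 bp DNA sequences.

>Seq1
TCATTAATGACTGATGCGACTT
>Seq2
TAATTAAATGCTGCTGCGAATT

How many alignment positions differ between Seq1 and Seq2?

6

Mismatches occur at site 2 (C↔A), site 8 (T↔A), site 9 (G↔T), site 10 (A↔G), site 14 (A↔C), site 20 (C↔A).
That gives 6 mismatches out of 22 aligned sites, so the Hamming distance is 6.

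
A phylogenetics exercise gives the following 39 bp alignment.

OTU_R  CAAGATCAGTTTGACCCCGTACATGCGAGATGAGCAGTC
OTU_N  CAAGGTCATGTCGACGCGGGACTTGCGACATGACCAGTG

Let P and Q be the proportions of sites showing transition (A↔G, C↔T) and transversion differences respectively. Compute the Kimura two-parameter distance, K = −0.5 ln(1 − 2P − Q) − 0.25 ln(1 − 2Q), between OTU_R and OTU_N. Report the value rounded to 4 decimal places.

0.3575

The sequences differ at positions 5 (A/G, transition), 9 (G/T, transversion), 10 (T/G, transversion), 12 (T/C, transition), 16 (C/G, transversion), 18 (C/G, transversion), 20 (T/G, transversion), 23 (A/T, transversion), 29 (G/C, transversion), 34 (G/C, transversion), 39 (C/G, transversion).
Of the 11 differences, 2 transitions and 9 transversions over 39 sites: P = 2/39 = 0.051282, Q = 9/39 = 0.230769.
d = −0.5·ln(0.666667) − 0.25·ln(0.538462) = −0.5·(-0.405465) − 0.25·(-0.619038) = 0.3575.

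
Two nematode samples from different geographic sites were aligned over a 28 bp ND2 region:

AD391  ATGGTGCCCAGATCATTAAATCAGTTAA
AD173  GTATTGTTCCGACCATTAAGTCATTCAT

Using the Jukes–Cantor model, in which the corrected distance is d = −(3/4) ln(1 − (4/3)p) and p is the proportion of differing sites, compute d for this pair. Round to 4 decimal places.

0.5565

Differing sites — 1:A/G; 3:G/A; 4:G/T; 7:C/T; 8:C/T; 10:A/C; 13:T/C; 20:A/G; 24:G/T; 26:T/C; 28:A/T.
p = 11/28 = 0.392857.
d = −0.75 · ln(1 − (4/3)·0.392857) = −0.75 · ln(0.476191) = −0.75 · (-0.741936) = 0.5565.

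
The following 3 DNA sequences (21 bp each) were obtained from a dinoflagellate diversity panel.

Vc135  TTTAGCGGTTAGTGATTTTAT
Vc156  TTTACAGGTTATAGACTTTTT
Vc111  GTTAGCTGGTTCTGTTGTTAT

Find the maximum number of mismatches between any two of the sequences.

Pairwise Hamming distances:
  Vc135 vs Vc156: 6
  Vc135 vs Vc111: 7
  Vc156 vs Vc111: 12
The largest is 12, between Vc156 and Vc111.

12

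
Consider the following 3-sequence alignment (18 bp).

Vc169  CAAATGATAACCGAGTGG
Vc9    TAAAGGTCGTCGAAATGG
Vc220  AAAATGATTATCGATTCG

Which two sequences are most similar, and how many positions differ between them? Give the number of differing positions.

5

Pairwise Hamming distances:
  Vc169 vs Vc9: 9
  Vc169 vs Vc220: 5
  Vc9 vs Vc220: 11
The smallest is 5, between Vc169 and Vc220.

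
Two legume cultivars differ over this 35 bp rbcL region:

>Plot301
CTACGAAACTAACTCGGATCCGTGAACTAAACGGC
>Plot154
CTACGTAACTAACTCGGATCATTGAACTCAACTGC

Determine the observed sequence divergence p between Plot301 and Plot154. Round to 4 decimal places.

0.1429

The sequences differ at positions 6 (A/T), 21 (C/A), 22 (G/T), 29 (A/C), 33 (G/T).
There are 5 differences over 35 sites, so p = 5/35 = 0.1429.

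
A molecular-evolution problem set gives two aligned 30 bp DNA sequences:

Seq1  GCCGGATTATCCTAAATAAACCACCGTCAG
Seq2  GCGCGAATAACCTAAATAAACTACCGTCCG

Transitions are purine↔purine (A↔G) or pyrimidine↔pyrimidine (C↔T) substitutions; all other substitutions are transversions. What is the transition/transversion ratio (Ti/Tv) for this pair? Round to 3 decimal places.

0.200

Mismatches occur at site 3 (C→G, transversion), site 4 (G→C, transversion), site 7 (T→A, transversion), site 10 (T→A, transversion), site 22 (C→T, transition), site 29 (A→C, transversion).
Of the 6 differences, 1 transition and 5 transversions, so Ti/Tv = 1/5 = 0.200.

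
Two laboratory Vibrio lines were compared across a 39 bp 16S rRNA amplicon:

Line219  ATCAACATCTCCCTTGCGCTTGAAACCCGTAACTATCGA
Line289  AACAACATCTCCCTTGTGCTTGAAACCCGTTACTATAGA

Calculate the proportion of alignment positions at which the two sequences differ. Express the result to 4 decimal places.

Differing sites — 2:T/A; 17:C/T; 31:A/T; 37:C/A.
There are 4 differences over 39 sites, so p = 4/39 = 0.1026.

0.1026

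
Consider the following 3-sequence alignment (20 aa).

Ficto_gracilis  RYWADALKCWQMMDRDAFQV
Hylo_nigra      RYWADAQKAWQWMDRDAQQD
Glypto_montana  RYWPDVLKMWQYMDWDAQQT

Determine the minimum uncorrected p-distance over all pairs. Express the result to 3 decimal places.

0.250

Pairwise Hamming distances:
  Ficto_gracilis vs Hylo_nigra: 5
  Ficto_gracilis vs Glypto_montana: 7
  Hylo_nigra vs Glypto_montana: 7
The smallest is 5 mismatches, between Ficto_gracilis and Hylo_nigra; p = 5/20 = 0.250.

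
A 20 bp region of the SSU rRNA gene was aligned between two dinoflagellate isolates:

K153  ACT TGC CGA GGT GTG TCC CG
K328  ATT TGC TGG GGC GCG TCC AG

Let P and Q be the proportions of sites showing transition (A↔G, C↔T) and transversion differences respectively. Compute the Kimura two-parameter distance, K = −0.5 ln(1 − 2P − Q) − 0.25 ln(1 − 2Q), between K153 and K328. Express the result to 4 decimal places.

0.4256

The sequences differ at positions 2 (C/T, transition), 7 (C/T, transition), 9 (A/G, transition), 12 (T/C, transition), 14 (T/C, transition), 19 (C/A, transversion).
Of the 6 differences, 5 transitions and 1 transversion over 20 sites: P = 5/20 = 0.250000, Q = 1/20 = 0.050000.
d = −0.5·ln(0.450000) − 0.25·ln(0.900000) = −0.5·(-0.798508) − 0.25·(-0.105361) = 0.4256.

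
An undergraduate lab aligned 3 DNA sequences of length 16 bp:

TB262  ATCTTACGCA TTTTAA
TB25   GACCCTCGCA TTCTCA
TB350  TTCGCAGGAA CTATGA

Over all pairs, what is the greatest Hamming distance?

9

Pairwise Hamming distances:
  TB262 vs TB25: 7
  TB262 vs TB350: 8
  TB25 vs TB350: 9
The largest is 9, between TB25 and TB350.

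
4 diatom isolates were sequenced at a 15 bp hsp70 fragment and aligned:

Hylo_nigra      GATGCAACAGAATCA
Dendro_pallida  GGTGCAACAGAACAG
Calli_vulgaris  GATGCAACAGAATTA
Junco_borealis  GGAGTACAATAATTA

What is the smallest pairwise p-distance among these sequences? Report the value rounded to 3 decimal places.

0.067

Pairwise Hamming distances:
  Hylo_nigra vs Dendro_pallida: 4
  Hylo_nigra vs Calli_vulgaris: 1
  Hylo_nigra vs Junco_borealis: 7
  Dendro_pallida vs Calli_vulgaris: 4
  Dendro_pallida vs Junco_borealis: 8
  Calli_vulgaris vs Junco_borealis: 6
The smallest is 1 mismatch, between Hylo_nigra and Calli_vulgaris; p = 1/15 = 0.067.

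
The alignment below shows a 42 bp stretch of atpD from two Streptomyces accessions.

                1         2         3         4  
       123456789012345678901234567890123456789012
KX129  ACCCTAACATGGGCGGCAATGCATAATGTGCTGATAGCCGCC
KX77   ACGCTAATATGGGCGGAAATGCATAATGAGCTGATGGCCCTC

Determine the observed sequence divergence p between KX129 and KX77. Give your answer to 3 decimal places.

0.167

The sequences differ at positions 3 (C/G), 8 (C/T), 17 (C/A), 29 (T/A), 36 (A/G), 40 (G/C), 41 (C/T).
There are 7 differences over 42 sites, so p = 7/42 = 0.167.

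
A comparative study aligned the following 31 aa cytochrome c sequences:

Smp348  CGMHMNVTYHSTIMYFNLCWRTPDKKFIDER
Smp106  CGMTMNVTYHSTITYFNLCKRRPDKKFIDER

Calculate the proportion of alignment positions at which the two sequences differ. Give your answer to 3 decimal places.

0.129

Differing sites — 4:H/T; 14:M/T; 20:W/K; 22:T/R.
There are 4 differences over 31 sites, so p = 4/31 = 0.129.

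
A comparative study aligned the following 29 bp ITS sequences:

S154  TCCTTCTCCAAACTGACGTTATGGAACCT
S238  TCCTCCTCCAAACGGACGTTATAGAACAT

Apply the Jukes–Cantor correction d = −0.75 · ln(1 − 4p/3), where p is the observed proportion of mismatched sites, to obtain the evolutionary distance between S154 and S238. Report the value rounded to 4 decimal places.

0.1524

Differing sites — 5:T/C; 14:T/G; 23:G/A; 28:C/A.
p = 4/29 = 0.137931.
d = −0.75 · ln(1 − (4/3)·0.137931) = −0.75 · ln(0.816092) = −0.75 · (-0.203228) = 0.1524.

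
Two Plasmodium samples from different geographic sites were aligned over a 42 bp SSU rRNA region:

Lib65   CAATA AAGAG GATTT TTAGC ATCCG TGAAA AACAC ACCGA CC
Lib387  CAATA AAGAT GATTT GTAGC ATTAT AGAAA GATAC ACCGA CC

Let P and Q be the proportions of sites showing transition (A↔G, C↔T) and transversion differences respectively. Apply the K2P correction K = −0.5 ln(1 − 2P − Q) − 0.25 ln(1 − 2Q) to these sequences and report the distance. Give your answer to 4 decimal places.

The sequences differ at positions 10 (G/T, transversion), 16 (T/G, transversion), 23 (C/T, transition), 24 (C/A, transversion), 25 (G/T, transversion), 26 (T/A, transversion), 31 (A/G, transition), 33 (C/T, transition).
Of the 8 differences, 3 transitions and 5 transversions over 42 sites: P = 3/42 = 0.071429, Q = 5/42 = 0.119048.
d = −0.5·ln(0.738094) − 0.25·ln(0.761904) = −0.5·(-0.303684) − 0.25·(-0.271935) = 0.2198.

0.2198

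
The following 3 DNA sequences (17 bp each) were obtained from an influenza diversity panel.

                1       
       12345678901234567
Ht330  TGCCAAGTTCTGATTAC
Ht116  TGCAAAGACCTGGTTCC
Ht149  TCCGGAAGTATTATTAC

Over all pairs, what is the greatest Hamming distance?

Pairwise Hamming distances:
  Ht330 vs Ht116: 5
  Ht330 vs Ht149: 7
  Ht116 vs Ht149: 10
The largest is 10, between Ht116 and Ht149.

10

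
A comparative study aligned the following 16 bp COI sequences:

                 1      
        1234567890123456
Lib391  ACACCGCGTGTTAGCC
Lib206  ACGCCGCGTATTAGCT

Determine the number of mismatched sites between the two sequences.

3

Mismatches occur at site 3 (A→G), site 10 (G→A), site 16 (C→T).
That gives 3 mismatches out of 16 aligned sites, so the Hamming distance is 3.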